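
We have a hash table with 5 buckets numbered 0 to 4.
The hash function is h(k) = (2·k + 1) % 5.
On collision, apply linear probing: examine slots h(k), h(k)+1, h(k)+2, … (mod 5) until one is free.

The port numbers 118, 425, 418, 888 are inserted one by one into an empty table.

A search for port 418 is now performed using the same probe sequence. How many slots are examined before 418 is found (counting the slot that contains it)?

118 hashes to 2; slot 2 is free → place at 2.
425 hashes to 1; slot 1 is free → place at 1.
418 hashes to 2; 2 taken → place at 3.
888 hashes to 2; 2,3 taken → place at 4.
Table: [-, 425, 118, 418, 888]
Lookup 418: h=2, probe 2,3 → found at 3.

2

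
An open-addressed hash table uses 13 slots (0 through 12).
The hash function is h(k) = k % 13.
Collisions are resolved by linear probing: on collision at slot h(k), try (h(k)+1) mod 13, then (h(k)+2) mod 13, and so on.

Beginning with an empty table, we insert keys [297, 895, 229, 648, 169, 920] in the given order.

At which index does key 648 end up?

0

297: h=11 => slot 11
895: h=11, probe 11,12 => slot 12
229: h=8 => slot 8
648: h=11, probe 11,12,0 => slot 0
169: h=0, probe 0,1 => slot 1
920: h=10 => slot 10
Table: [648, 169, —, —, —, —, —, —, 229, —, 920, 297, 895]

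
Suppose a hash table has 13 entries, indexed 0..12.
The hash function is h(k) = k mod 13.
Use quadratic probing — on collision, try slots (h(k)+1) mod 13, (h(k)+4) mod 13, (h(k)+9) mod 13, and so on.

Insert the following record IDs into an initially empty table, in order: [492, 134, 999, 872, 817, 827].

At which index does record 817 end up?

492 hashes to 11; slot 11 is free -> place at 11.
134 hashes to 4; slot 4 is free -> place at 4.
999 hashes to 11; 11 taken -> place at 12.
872 hashes to 1; slot 1 is free -> place at 1.
817 hashes to 11; 11,12 taken -> place at 2.
827 hashes to 8; slot 8 is free -> place at 8.
Table: [-, 872, 817, -, 134, -, -, -, 827, -, -, 492, 999]

2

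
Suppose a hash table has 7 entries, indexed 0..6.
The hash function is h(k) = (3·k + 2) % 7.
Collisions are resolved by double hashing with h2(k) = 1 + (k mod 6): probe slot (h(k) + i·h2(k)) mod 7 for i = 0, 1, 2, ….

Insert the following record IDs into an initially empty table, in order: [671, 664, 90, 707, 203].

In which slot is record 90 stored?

0

Insert 671: h=6, slot 6 empty → index 6.
Insert 664: h=6, h2=5, slot 6 occupied → index 4.
Insert 90: h=6, h2=1, slot 6 occupied → index 0.
Insert 707: h=2, slot 2 empty → index 2.
Insert 203: h=2, h2=6, slot 2 occupied → index 1.
Table: [90, 203, 707, ., 664, ., 671]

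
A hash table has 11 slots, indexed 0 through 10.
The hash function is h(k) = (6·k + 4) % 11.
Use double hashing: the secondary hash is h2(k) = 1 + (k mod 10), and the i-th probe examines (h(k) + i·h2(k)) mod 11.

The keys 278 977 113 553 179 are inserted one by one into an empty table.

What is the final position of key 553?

278 hashes to 0; slot 0 is free -> place at 0.
977 hashes to 3; slot 3 is free -> place at 3.
113 hashes to 0, h2=4; 0 taken -> place at 4.
553 hashes to 0, h2=4; 0,4 taken -> place at 8.
179 hashes to 0, h2=10; 0 taken -> place at 10.
Table: [278, ., ., 977, 113, ., ., ., 553, ., 179]

8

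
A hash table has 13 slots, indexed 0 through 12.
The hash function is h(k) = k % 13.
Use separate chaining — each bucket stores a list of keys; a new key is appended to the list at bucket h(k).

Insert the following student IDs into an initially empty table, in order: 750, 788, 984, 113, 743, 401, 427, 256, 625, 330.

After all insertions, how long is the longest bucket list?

4

Insert 750: h=9, bucket 9 empty -> new chain.
Insert 788: h=8, bucket 8 empty -> new chain.
Insert 984: h=9, bucket 9 nonempty -> append to chain.
Insert 113: h=9, bucket 9 nonempty -> append to chain.
Insert 743: h=2, bucket 2 empty -> new chain.
Insert 401: h=11, bucket 11 empty -> new chain.
Insert 427: h=11, bucket 11 nonempty -> append to chain.
Insert 256: h=9, bucket 9 nonempty -> append to chain.
Insert 625: h=1, bucket 1 empty -> new chain.
Insert 330: h=5, bucket 5 empty -> new chain.
Final buckets:
0: _
1: 625
2: 743
3: _
4: _
5: 330
6: _
7: _
8: 788
9: 750 -> 984 -> 113 -> 256
10: _
11: 401 -> 427
12: _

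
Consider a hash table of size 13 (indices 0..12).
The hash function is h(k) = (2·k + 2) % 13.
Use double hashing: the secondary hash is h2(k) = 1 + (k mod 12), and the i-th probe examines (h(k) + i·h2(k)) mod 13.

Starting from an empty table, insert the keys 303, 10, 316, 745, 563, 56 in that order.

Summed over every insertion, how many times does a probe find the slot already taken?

303: h=10 -> slot 10
10: h=9 -> slot 9
316: h=10, h2=5, probe 10,2 -> slot 2
745: h=10, h2=2, probe 10,12 -> slot 12
563: h=10, h2=12, probe 10,9,8 -> slot 8
56: h=10, h2=9, probe 10,6 -> slot 6
Table: [∅, ∅, 316, ∅, ∅, ∅, 56, ∅, 563, 10, 303, ∅, 745]

5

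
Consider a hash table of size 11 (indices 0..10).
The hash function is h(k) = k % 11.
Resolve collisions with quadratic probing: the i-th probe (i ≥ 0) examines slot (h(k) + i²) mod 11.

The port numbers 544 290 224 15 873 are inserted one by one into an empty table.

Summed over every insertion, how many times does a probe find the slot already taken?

9

544: h=5 → slot 5
290: h=4 → slot 4
224: h=4, probe 4,5,8 → slot 8
15: h=4, probe 4,5,8,2 → slot 2
873: h=4, probe 4,5,8,2,9 → slot 9
Table: [—, —, 15, —, 290, 544, —, —, 224, 873, —]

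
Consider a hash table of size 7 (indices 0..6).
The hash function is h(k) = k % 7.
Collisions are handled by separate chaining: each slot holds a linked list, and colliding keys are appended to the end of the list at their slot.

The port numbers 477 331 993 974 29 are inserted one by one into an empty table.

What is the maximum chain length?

3

477 -> bucket 1
331 -> bucket 2
993 -> bucket 6
974 -> bucket 1 (collision)
29 -> bucket 1 (collision)
Final buckets:
0: —
1: 477 -> 974 -> 29
2: 331
3: —
4: —
5: —
6: 993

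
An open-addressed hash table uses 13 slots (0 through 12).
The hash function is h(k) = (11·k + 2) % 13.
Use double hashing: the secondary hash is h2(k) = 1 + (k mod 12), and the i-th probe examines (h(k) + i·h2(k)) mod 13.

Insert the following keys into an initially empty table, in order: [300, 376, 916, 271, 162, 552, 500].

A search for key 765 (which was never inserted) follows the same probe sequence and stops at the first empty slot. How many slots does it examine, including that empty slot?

300 hashes to 0; slot 0 is free → place at 0.
376 hashes to 4; slot 4 is free → place at 4.
916 hashes to 3; slot 3 is free → place at 3.
271 hashes to 6; slot 6 is free → place at 6.
162 hashes to 3, h2=7; 3 taken → place at 10.
552 hashes to 3, h2=1; 3,4 taken → place at 5.
500 hashes to 3, h2=9; 3 taken → place at 12.
Table: [300, ∅, ∅, 916, 376, 552, 271, ∅, ∅, ∅, 162, ∅, 500]
Lookup 765: h=6, h2=10, probe 6,3,0,10,7 → slot 7 empty, not found.

5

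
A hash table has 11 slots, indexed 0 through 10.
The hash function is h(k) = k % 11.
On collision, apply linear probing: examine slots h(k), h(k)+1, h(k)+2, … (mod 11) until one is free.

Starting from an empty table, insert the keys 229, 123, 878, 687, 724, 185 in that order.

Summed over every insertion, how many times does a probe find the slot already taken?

6

Insert 229: h=9, slot 9 empty → index 9.
Insert 123: h=2, slot 2 empty → index 2.
Insert 878: h=9, slot 9 occupied → index 10.
Insert 687: h=5, slot 5 empty → index 5.
Insert 724: h=9, slots 9,10 occupied → index 0.
Insert 185: h=9, slots 9,10,0 occupied → index 1.
Table: [724, 185, 123, —, —, 687, —, —, —, 229, 878]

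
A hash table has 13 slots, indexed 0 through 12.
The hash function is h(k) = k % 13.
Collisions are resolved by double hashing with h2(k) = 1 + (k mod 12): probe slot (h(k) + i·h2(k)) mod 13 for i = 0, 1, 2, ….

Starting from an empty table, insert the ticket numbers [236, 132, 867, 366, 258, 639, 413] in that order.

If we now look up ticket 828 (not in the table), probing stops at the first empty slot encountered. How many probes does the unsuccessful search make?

4

236 hashes to 2; slot 2 is free → place at 2.
132 hashes to 2, h2=1; 2 taken → place at 3.
867 hashes to 9; slot 9 is free → place at 9.
366 hashes to 2, h2=7; 2,9,3 taken → place at 10.
258 hashes to 11; slot 11 is free → place at 11.
639 hashes to 2, h2=4; 2 taken → place at 6.
413 hashes to 10, h2=6; 10,3,9,2 taken → place at 8.
Table: [∅, ∅, 236, 132, ∅, ∅, 639, ∅, 413, 867, 366, 258, ∅]
Lookup 828: h=9, h2=1, probe 9,10,11,12 → slot 12 empty, not found.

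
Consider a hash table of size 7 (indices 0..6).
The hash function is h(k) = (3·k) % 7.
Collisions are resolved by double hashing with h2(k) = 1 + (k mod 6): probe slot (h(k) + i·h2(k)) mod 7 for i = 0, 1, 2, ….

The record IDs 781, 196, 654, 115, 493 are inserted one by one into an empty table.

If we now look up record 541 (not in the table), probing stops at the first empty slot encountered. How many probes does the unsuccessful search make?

781: h=5 => slot 5
196: h=0 => slot 0
654: h=2 => slot 2
115: h=2, h2=2, probe 2,4 => slot 4
493: h=2, h2=2, probe 2,4,6 => slot 6
Table: [196, —, 654, —, 115, 781, 493]
Lookup 541: h=6, h2=2, probe 6,1 → slot 1 empty, not found.

2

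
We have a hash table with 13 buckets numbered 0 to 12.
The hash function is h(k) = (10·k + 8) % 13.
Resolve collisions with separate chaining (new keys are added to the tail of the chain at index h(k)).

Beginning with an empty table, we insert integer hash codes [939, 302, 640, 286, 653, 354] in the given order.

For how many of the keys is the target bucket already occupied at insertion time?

4

Insert 939: h=12, bucket 12 empty -> new chain.
Insert 302: h=12, bucket 12 nonempty -> append to chain.
Insert 640: h=12, bucket 12 nonempty -> append to chain.
Insert 286: h=8, bucket 8 empty -> new chain.
Insert 653: h=12, bucket 12 nonempty -> append to chain.
Insert 354: h=12, bucket 12 nonempty -> append to chain.
Final buckets:
0: _
1: _
2: _
3: _
4: _
5: _
6: _
7: _
8: 286
9: _
10: _
11: _
12: 939 -> 302 -> 640 -> 653 -> 354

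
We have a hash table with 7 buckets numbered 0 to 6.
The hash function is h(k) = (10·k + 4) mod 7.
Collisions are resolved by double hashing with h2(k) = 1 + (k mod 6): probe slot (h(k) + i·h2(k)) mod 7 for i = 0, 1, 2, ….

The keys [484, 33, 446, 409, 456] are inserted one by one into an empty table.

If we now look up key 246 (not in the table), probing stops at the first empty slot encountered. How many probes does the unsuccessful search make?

484 hashes to 0; slot 0 is free => place at 0.
33 hashes to 5; slot 5 is free => place at 5.
446 hashes to 5, h2=3; 5 taken => place at 1.
409 hashes to 6; slot 6 is free => place at 6.
456 hashes to 0, h2=1; 0,1 taken => place at 2.
Table: [484, 446, 456, —, —, 33, 409]
Lookup 246: h=0, h2=1, probe 0,1,2,3 → slot 3 empty, not found.

4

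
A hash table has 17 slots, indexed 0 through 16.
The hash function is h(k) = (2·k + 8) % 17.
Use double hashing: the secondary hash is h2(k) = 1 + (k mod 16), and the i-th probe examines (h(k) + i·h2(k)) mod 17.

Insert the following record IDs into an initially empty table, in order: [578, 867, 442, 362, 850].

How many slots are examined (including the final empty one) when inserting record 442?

Insert 578: h=8, slot 8 empty -> index 8.
Insert 867: h=8, h2=4, slot 8 occupied -> index 12.
Insert 442: h=8, h2=11, slot 8 occupied -> index 2.
Insert 362: h=1, slot 1 empty -> index 1.
Insert 850: h=8, h2=3, slot 8 occupied -> index 11.
Table: [—, 362, 442, —, —, —, —, —, 578, —, —, 850, 867, —, —, —, —]

2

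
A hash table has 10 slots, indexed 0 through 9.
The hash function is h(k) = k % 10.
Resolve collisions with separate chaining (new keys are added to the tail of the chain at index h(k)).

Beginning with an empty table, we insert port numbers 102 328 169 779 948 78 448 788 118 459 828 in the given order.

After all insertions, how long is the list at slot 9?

3

Insert 102: h=2, bucket 2 empty → new chain.
Insert 328: h=8, bucket 8 empty → new chain.
Insert 169: h=9, bucket 9 empty → new chain.
Insert 779: h=9, bucket 9 nonempty → append to chain.
Insert 948: h=8, bucket 8 nonempty → append to chain.
Insert 78: h=8, bucket 8 nonempty → append to chain.
Insert 448: h=8, bucket 8 nonempty → append to chain.
Insert 788: h=8, bucket 8 nonempty → append to chain.
Insert 118: h=8, bucket 8 nonempty → append to chain.
Insert 459: h=9, bucket 9 nonempty → append to chain.
Insert 828: h=8, bucket 8 nonempty → append to chain.
Final buckets:
0: -
1: -
2: 102
3: -
4: -
5: -
6: -
7: -
8: 328 -> 948 -> 78 -> 448 -> 788 -> 118 -> 828
9: 169 -> 779 -> 459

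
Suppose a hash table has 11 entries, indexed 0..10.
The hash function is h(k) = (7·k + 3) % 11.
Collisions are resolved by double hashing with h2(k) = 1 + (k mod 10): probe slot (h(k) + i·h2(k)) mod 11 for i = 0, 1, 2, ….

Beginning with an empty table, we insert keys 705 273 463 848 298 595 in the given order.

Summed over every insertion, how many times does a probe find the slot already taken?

5

705 hashes to 10; slot 10 is free -> place at 10.
273 hashes to 0; slot 0 is free -> place at 0.
463 hashes to 10, h2=4; 10 taken -> place at 3.
848 hashes to 10, h2=9; 10 taken -> place at 8.
298 hashes to 10, h2=9; 10,8 taken -> place at 6.
595 hashes to 10, h2=6; 10 taken -> place at 5.
Table: [273, —, —, 463, —, 595, 298, —, 848, —, 705]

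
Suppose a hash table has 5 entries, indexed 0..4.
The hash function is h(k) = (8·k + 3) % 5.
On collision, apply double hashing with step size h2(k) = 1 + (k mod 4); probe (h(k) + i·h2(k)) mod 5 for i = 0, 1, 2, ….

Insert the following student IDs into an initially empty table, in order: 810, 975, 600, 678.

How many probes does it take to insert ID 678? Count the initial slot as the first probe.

2

Insert 810: h=3, slot 3 empty -> index 3.
Insert 975: h=3, h2=4, slot 3 occupied -> index 2.
Insert 600: h=3, h2=1, slot 3 occupied -> index 4.
Insert 678: h=2, h2=3, slot 2 occupied -> index 0.
Table: [678, ∅, 975, 810, 600]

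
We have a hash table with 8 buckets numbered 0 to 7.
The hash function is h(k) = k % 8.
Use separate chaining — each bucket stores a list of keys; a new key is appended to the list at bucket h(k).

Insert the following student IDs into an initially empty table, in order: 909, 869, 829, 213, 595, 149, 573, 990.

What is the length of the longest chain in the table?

6

Insert 909: h=5, bucket 5 empty -> new chain.
Insert 869: h=5, bucket 5 nonempty -> append to chain.
Insert 829: h=5, bucket 5 nonempty -> append to chain.
Insert 213: h=5, bucket 5 nonempty -> append to chain.
Insert 595: h=3, bucket 3 empty -> new chain.
Insert 149: h=5, bucket 5 nonempty -> append to chain.
Insert 573: h=5, bucket 5 nonempty -> append to chain.
Insert 990: h=6, bucket 6 empty -> new chain.
Final buckets:
0: ∅
1: ∅
2: ∅
3: 595
4: ∅
5: 909 -> 869 -> 829 -> 213 -> 149 -> 573
6: 990
7: ∅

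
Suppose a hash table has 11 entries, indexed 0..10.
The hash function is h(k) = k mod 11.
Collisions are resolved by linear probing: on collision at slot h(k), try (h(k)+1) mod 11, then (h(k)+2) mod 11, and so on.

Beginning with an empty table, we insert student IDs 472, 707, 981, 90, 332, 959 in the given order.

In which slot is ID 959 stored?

472 hashes to 10; slot 10 is free => place at 10.
707 hashes to 3; slot 3 is free => place at 3.
981 hashes to 2; slot 2 is free => place at 2.
90 hashes to 2; 2,3 taken => place at 4.
332 hashes to 2; 2,3,4 taken => place at 5.
959 hashes to 2; 2,3,4,5 taken => place at 6.
Table: [., ., 981, 707, 90, 332, 959, ., ., ., 472]

6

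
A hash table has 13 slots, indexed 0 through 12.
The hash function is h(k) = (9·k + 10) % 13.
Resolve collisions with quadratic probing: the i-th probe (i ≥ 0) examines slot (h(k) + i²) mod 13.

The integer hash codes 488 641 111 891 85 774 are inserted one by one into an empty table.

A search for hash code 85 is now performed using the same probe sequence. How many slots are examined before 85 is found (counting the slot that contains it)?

488 hashes to 8; slot 8 is free => place at 8.
641 hashes to 7; slot 7 is free => place at 7.
111 hashes to 8; 8 taken => place at 9.
891 hashes to 8; 8,9 taken => place at 12.
85 hashes to 8; 8,9,12 taken => place at 4.
774 hashes to 8; 8,9,12,4 taken => place at 11.
Table: [∅, ∅, ∅, ∅, 85, ∅, ∅, 641, 488, 111, ∅, 774, 891]
Lookup 85: h=8, probe 8,9,12,4 → found at 4.

4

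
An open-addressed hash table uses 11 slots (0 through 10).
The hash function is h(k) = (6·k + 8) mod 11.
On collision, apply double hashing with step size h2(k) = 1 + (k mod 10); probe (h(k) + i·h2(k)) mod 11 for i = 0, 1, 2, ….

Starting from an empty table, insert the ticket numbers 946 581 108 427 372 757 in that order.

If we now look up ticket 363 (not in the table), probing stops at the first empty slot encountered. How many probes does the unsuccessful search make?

946: h=8 => slot 8
581: h=7 => slot 7
108: h=7, h2=9, probe 7,5 => slot 5
427: h=7, h2=8, probe 7,4 => slot 4
372: h=7, h2=3, probe 7,10 => slot 10
757: h=7, h2=8, probe 7,4,1 => slot 1
Table: [∅, 757, ∅, ∅, 427, 108, ∅, 581, 946, ∅, 372]
Lookup 363: h=8, h2=4, probe 8,1,5,9 → slot 9 empty, not found.

4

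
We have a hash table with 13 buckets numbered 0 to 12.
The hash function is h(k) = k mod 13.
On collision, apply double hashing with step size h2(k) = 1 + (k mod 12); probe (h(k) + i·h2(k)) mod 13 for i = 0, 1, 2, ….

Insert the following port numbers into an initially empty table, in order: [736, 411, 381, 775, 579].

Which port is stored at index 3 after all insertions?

736: h=8 => slot 8
411: h=8, h2=4, probe 8,12 => slot 12
381: h=4 => slot 4
775: h=8, h2=8, probe 8,3 => slot 3
579: h=7 => slot 7
Table: [—, —, —, 775, 381, —, —, 579, 736, —, —, —, 411]

775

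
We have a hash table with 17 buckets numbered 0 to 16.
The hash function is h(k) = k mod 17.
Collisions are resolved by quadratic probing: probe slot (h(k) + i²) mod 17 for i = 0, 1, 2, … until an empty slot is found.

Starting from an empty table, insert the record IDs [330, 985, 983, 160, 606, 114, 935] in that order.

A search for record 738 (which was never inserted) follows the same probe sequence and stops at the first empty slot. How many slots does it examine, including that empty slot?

5

330 hashes to 7; slot 7 is free => place at 7.
985 hashes to 16; slot 16 is free => place at 16.
983 hashes to 14; slot 14 is free => place at 14.
160 hashes to 7; 7 taken => place at 8.
606 hashes to 11; slot 11 is free => place at 11.
114 hashes to 12; slot 12 is free => place at 12.
935 hashes to 0; slot 0 is free => place at 0.
Table: [935, ., ., ., ., ., ., 330, 160, ., ., 606, 114, ., 983, ., 985]
Lookup 738: h=7, probe 7,8,11,16,6 → slot 6 empty, not found.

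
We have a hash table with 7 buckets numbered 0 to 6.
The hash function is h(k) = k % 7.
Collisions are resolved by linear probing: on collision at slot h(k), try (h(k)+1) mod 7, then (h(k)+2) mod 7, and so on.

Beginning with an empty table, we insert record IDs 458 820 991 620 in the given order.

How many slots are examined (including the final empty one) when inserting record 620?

2

458: h=3 → slot 3
820: h=1 → slot 1
991: h=4 → slot 4
620: h=4, probe 4,5 → slot 5
Table: [-, 820, -, 458, 991, 620, -]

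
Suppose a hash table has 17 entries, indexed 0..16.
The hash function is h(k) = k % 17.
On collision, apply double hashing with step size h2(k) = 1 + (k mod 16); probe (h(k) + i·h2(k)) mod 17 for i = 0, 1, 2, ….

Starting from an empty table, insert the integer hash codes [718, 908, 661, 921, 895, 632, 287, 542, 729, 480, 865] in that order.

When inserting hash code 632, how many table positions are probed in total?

2

Insert 718: h=4, slot 4 empty → index 4.
Insert 908: h=7, slot 7 empty → index 7.
Insert 661: h=15, slot 15 empty → index 15.
Insert 921: h=3, slot 3 empty → index 3.
Insert 895: h=11, slot 11 empty → index 11.
Insert 632: h=3, h2=9, slot 3 occupied → index 12.
Insert 287: h=15, h2=16, slot 15 occupied → index 14.
Insert 542: h=15, h2=15, slot 15 occupied → index 13.
Insert 729: h=15, h2=10, slot 15 occupied → index 8.
Insert 480: h=4, h2=1, slot 4 occupied → index 5.
Insert 865: h=15, h2=2, slot 15 occupied → index 0.
Table: [865, —, —, 921, 718, 480, —, 908, 729, —, —, 895, 632, 542, 287, 661, —]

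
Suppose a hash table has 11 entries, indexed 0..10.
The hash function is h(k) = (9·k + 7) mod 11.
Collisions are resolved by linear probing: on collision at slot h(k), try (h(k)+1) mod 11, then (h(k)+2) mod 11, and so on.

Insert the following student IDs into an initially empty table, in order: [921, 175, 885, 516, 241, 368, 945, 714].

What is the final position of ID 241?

921 hashes to 2; slot 2 is free → place at 2.
175 hashes to 9; slot 9 is free → place at 9.
885 hashes to 8; slot 8 is free → place at 8.
516 hashes to 9; 9 taken → place at 10.
241 hashes to 9; 9,10 taken → place at 0.
368 hashes to 8; 8,9,10,0 taken → place at 1.
945 hashes to 9; 9,10,0,1,2 taken → place at 3.
714 hashes to 9; 9,10,0,1,2,3 taken → place at 4.
Table: [241, 368, 921, 945, 714, -, -, -, 885, 175, 516]

0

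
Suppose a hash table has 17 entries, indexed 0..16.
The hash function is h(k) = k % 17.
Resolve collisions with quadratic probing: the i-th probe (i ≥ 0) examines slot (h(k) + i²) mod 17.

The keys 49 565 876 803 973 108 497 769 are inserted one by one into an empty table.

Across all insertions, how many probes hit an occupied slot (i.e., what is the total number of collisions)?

49: h=15 → slot 15
565: h=4 → slot 4
876: h=9 → slot 9
803: h=4, probe 4,5 → slot 5
973: h=4, probe 4,5,8 → slot 8
108: h=6 → slot 6
497: h=4, probe 4,5,8,13 → slot 13
769: h=4, probe 4,5,8,13,3 → slot 3
Table: [-, -, -, 769, 565, 803, 108, -, 973, 876, -, -, -, 497, -, 49, -]

10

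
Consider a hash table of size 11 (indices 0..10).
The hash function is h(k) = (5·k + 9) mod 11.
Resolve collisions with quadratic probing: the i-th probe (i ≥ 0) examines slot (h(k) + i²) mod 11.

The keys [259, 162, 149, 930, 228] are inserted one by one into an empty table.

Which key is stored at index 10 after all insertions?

259: h=6 => slot 6
162: h=5 => slot 5
149: h=6, probe 6,7 => slot 7
930: h=6, probe 6,7,10 => slot 10
228: h=5, probe 5,6,9 => slot 9
Table: [∅, ∅, ∅, ∅, ∅, 162, 259, 149, ∅, 228, 930]

930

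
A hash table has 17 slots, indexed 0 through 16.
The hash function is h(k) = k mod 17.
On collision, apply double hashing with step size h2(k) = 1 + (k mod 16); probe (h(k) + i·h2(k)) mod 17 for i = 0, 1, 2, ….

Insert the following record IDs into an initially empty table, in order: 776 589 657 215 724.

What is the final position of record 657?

13

776: h=11 → slot 11
589: h=11, h2=14, probe 11,8 → slot 8
657: h=11, h2=2, probe 11,13 → slot 13
215: h=11, h2=8, probe 11,2 → slot 2
724: h=10 → slot 10
Table: [—, —, 215, —, —, —, —, —, 589, —, 724, 776, —, 657, —, —, —]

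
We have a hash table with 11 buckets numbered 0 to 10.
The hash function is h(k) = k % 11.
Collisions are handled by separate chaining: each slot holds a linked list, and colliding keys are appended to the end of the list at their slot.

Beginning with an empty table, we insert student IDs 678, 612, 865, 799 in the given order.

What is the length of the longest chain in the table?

4

Insert 678: h=7, bucket 7 empty → new chain.
Insert 612: h=7, bucket 7 nonempty → append to chain.
Insert 865: h=7, bucket 7 nonempty → append to chain.
Insert 799: h=7, bucket 7 nonempty → append to chain.
Final buckets:
0: —
1: —
2: —
3: —
4: —
5: —
6: —
7: 678 -> 612 -> 865 -> 799
8: —
9: —
10: —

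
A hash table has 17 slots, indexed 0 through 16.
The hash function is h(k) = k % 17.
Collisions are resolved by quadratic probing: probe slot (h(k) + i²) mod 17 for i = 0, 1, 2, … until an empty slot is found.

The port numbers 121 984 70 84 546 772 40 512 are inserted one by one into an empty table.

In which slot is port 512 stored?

11

121: h=2 → slot 2
984: h=15 → slot 15
70: h=2, probe 2,3 → slot 3
84: h=16 → slot 16
546: h=2, probe 2,3,6 → slot 6
772: h=7 → slot 7
40: h=6, probe 6,7,10 → slot 10
512: h=2, probe 2,3,6,11 → slot 11
Table: [_, _, 121, 70, _, _, 546, 772, _, _, 40, 512, _, _, _, 984, 84]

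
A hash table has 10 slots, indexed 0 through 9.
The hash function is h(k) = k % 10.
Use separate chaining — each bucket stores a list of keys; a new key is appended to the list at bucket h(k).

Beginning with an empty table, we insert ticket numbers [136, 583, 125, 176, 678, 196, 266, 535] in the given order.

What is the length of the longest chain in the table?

Insert 136: h=6, bucket 6 empty → new chain.
Insert 583: h=3, bucket 3 empty → new chain.
Insert 125: h=5, bucket 5 empty → new chain.
Insert 176: h=6, bucket 6 nonempty → append to chain.
Insert 678: h=8, bucket 8 empty → new chain.
Insert 196: h=6, bucket 6 nonempty → append to chain.
Insert 266: h=6, bucket 6 nonempty → append to chain.
Insert 535: h=5, bucket 5 nonempty → append to chain.
Final buckets:
0: —
1: —
2: —
3: 583
4: —
5: 125 -> 535
6: 136 -> 176 -> 196 -> 266
7: —
8: 678
9: —

4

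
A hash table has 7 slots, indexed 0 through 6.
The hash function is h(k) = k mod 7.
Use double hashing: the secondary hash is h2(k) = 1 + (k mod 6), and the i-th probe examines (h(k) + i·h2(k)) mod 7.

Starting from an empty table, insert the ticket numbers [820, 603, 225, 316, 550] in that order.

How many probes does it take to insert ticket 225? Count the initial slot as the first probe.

3

Insert 820: h=1, slot 1 empty -> index 1.
Insert 603: h=1, h2=4, slot 1 occupied -> index 5.
Insert 225: h=1, h2=4, slots 1,5 occupied -> index 2.
Insert 316: h=1, h2=5, slot 1 occupied -> index 6.
Insert 550: h=4, slot 4 empty -> index 4.
Table: [—, 820, 225, —, 550, 603, 316]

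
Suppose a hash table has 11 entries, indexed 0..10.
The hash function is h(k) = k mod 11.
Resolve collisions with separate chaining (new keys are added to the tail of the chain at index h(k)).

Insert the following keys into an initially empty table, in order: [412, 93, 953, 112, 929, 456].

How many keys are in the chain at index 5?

4

412 → bucket 5
93 → bucket 5 (collision)
953 → bucket 7
112 → bucket 2
929 → bucket 5 (collision)
456 → bucket 5 (collision)
Final buckets:
0: —
1: —
2: 112
3: —
4: —
5: 412 -> 93 -> 929 -> 456
6: —
7: 953
8: —
9: —
10: —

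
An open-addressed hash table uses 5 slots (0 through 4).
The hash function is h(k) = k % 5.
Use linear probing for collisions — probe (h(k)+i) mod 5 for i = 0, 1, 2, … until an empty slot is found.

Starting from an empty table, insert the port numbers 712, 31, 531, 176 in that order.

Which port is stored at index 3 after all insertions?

531

712 hashes to 2; slot 2 is free → place at 2.
31 hashes to 1; slot 1 is free → place at 1.
531 hashes to 1; 1,2 taken → place at 3.
176 hashes to 1; 1,2,3 taken → place at 4.
Table: [_, 31, 712, 531, 176]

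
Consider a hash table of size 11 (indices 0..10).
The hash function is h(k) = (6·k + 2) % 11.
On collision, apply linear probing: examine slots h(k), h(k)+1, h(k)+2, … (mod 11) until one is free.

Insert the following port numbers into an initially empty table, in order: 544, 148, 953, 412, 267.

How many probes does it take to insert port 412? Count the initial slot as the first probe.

4

544 hashes to 10; slot 10 is free → place at 10.
148 hashes to 10; 10 taken → place at 0.
953 hashes to 0; 0 taken → place at 1.
412 hashes to 10; 10,0,1 taken → place at 2.
267 hashes to 9; slot 9 is free → place at 9.
Table: [148, 953, 412, ∅, ∅, ∅, ∅, ∅, ∅, 267, 544]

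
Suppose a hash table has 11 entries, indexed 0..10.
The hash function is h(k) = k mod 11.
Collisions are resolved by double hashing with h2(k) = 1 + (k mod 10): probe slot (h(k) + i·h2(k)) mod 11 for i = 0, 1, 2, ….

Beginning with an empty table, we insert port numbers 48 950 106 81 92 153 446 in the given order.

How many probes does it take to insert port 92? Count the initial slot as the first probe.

48 hashes to 4; slot 4 is free → place at 4.
950 hashes to 4, h2=1; 4 taken → place at 5.
106 hashes to 7; slot 7 is free → place at 7.
81 hashes to 4, h2=2; 4 taken → place at 6.
92 hashes to 4, h2=3; 4,7 taken → place at 10.
153 hashes to 10, h2=4; 10 taken → place at 3.
446 hashes to 6, h2=7; 6 taken → place at 2.
Table: [_, _, 446, 153, 48, 950, 81, 106, _, _, 92]

3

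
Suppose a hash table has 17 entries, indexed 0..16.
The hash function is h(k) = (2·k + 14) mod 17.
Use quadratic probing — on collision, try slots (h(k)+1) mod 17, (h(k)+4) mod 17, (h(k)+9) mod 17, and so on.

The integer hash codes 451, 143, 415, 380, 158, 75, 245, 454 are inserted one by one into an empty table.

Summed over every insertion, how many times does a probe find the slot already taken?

Insert 451: h=15, slot 15 empty => index 15.
Insert 143: h=11, slot 11 empty => index 11.
Insert 415: h=11, slot 11 occupied => index 12.
Insert 380: h=9, slot 9 empty => index 9.
Insert 158: h=7, slot 7 empty => index 7.
Insert 75: h=11, slots 11,12,15 occupied => index 3.
Insert 245: h=11, slots 11,12,15,3 occupied => index 10.
Insert 454: h=4, slot 4 empty => index 4.
Table: [—, —, —, 75, 454, —, —, 158, —, 380, 245, 143, 415, —, —, 451, —]

8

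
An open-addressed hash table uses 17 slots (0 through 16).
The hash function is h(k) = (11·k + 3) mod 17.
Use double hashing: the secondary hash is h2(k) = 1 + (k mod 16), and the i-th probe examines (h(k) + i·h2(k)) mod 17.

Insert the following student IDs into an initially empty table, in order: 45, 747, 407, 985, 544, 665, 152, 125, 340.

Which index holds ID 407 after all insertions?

0

Insert 45: h=5, slot 5 empty -> index 5.
Insert 747: h=9, slot 9 empty -> index 9.
Insert 407: h=9, h2=8, slot 9 occupied -> index 0.
Insert 985: h=9, h2=10, slot 9 occupied -> index 2.
Insert 544: h=3, slot 3 empty -> index 3.
Insert 665: h=8, slot 8 empty -> index 8.
Insert 152: h=9, h2=9, slot 9 occupied -> index 1.
Insert 125: h=1, h2=14, slot 1 occupied -> index 15.
Insert 340: h=3, h2=5, slots 3,8 occupied -> index 13.
Table: [407, 152, 985, 544, ∅, 45, ∅, ∅, 665, 747, ∅, ∅, ∅, 340, ∅, 125, ∅]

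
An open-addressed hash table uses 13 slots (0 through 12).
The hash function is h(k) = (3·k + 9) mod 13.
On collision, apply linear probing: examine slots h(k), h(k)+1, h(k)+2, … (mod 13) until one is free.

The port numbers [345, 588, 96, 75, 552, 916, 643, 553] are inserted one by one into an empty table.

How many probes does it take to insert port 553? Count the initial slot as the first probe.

345 hashes to 4; slot 4 is free => place at 4.
588 hashes to 5; slot 5 is free => place at 5.
96 hashes to 11; slot 11 is free => place at 11.
75 hashes to 0; slot 0 is free => place at 0.
552 hashes to 1; slot 1 is free => place at 1.
916 hashes to 1; 1 taken => place at 2.
643 hashes to 1; 1,2 taken => place at 3.
553 hashes to 4; 4,5 taken => place at 6.
Table: [75, 552, 916, 643, 345, 588, 553, -, -, -, -, 96, -]

3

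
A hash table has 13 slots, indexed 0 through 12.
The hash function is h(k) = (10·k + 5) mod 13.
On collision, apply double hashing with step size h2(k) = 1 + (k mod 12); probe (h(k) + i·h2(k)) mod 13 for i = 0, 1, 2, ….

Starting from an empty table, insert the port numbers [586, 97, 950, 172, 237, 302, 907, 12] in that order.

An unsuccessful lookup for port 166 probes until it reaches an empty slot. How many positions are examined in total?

Insert 586: h=2, slot 2 empty => index 2.
Insert 97: h=0, slot 0 empty => index 0.
Insert 950: h=2, h2=3, slot 2 occupied => index 5.
Insert 172: h=9, slot 9 empty => index 9.
Insert 237: h=9, h2=10, slot 9 occupied => index 6.
Insert 302: h=9, h2=3, slot 9 occupied => index 12.
Insert 907: h=1, slot 1 empty => index 1.
Insert 12: h=8, slot 8 empty => index 8.
Table: [97, 907, 586, ∅, ∅, 950, 237, ∅, 12, 172, ∅, ∅, 302]
Lookup 166: h=1, h2=11, probe 1,12,10 → slot 10 empty, not found.

3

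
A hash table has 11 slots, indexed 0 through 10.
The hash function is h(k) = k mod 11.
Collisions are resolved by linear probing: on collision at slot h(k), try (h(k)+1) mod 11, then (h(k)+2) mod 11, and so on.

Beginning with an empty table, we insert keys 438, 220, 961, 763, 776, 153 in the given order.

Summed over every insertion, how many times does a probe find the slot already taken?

1

438: h=9 -> slot 9
220: h=0 -> slot 0
961: h=4 -> slot 4
763: h=4, probe 4,5 -> slot 5
776: h=6 -> slot 6
153: h=10 -> slot 10
Table: [220, _, _, _, 961, 763, 776, _, _, 438, 153]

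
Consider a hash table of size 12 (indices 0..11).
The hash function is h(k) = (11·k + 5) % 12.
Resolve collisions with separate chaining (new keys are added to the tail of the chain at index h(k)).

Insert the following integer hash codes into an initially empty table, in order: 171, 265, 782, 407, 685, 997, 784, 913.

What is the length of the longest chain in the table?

Insert 171: h=2, bucket 2 empty → new chain.
Insert 265: h=4, bucket 4 empty → new chain.
Insert 782: h=3, bucket 3 empty → new chain.
Insert 407: h=6, bucket 6 empty → new chain.
Insert 685: h=4, bucket 4 nonempty → append to chain.
Insert 997: h=4, bucket 4 nonempty → append to chain.
Insert 784: h=1, bucket 1 empty → new chain.
Insert 913: h=4, bucket 4 nonempty → append to chain.
Final buckets:
0: .
1: 784
2: 171
3: 782
4: 265 -> 685 -> 997 -> 913
5: .
6: 407
7: .
8: .
9: .
10: .
11: .

4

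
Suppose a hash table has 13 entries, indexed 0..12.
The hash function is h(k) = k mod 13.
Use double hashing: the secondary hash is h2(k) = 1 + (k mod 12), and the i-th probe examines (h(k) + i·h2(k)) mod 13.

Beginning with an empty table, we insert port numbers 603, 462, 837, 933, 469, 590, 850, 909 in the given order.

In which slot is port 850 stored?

Insert 603: h=5, slot 5 empty => index 5.
Insert 462: h=7, slot 7 empty => index 7.
Insert 837: h=5, h2=10, slot 5 occupied => index 2.
Insert 933: h=10, slot 10 empty => index 10.
Insert 469: h=1, slot 1 empty => index 1.
Insert 590: h=5, h2=3, slot 5 occupied => index 8.
Insert 850: h=5, h2=11, slot 5 occupied => index 3.
Insert 909: h=12, slot 12 empty => index 12.
Table: [—, 469, 837, 850, —, 603, —, 462, 590, —, 933, —, 909]

3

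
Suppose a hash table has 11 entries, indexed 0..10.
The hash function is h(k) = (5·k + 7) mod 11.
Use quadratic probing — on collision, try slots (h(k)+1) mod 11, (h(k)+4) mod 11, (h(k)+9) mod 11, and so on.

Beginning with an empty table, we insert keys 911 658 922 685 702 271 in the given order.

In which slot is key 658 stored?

Insert 911: h=8, slot 8 empty => index 8.
Insert 658: h=8, slot 8 occupied => index 9.
Insert 922: h=8, slots 8,9 occupied => index 1.
Insert 685: h=0, slot 0 empty => index 0.
Insert 702: h=8, slots 8,9,1 occupied => index 6.
Insert 271: h=9, slot 9 occupied => index 10.
Table: [685, 922, _, _, _, _, 702, _, 911, 658, 271]

9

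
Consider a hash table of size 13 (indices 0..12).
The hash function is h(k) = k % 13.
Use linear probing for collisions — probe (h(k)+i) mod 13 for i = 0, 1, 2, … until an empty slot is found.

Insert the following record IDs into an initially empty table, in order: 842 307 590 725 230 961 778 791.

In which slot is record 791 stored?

842 hashes to 10; slot 10 is free -> place at 10.
307 hashes to 8; slot 8 is free -> place at 8.
590 hashes to 5; slot 5 is free -> place at 5.
725 hashes to 10; 10 taken -> place at 11.
230 hashes to 9; slot 9 is free -> place at 9.
961 hashes to 12; slot 12 is free -> place at 12.
778 hashes to 11; 11,12 taken -> place at 0.
791 hashes to 11; 11,12,0 taken -> place at 1.
Table: [778, 791, ∅, ∅, ∅, 590, ∅, ∅, 307, 230, 842, 725, 961]

1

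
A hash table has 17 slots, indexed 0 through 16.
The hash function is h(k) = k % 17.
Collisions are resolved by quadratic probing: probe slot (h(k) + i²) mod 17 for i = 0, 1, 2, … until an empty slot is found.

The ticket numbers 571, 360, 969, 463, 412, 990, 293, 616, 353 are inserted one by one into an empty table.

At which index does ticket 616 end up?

571: h=10 → slot 10
360: h=3 → slot 3
969: h=0 → slot 0
463: h=4 → slot 4
412: h=4, probe 4,5 → slot 5
990: h=4, probe 4,5,8 → slot 8
293: h=4, probe 4,5,8,13 → slot 13
616: h=4, probe 4,5,8,13,3,12 → slot 12
353: h=13, probe 13,14 → slot 14
Table: [969, _, _, 360, 463, 412, _, _, 990, _, 571, _, 616, 293, 353, _, _]

12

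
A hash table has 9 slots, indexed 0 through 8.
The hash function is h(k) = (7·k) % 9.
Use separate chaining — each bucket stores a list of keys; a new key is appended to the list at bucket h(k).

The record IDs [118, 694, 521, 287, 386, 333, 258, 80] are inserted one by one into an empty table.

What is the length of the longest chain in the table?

Insert 118: h=7, bucket 7 empty -> new chain.
Insert 694: h=7, bucket 7 nonempty -> append to chain.
Insert 521: h=2, bucket 2 empty -> new chain.
Insert 287: h=2, bucket 2 nonempty -> append to chain.
Insert 386: h=2, bucket 2 nonempty -> append to chain.
Insert 333: h=0, bucket 0 empty -> new chain.
Insert 258: h=6, bucket 6 empty -> new chain.
Insert 80: h=2, bucket 2 nonempty -> append to chain.
Final buckets:
0: 333
1: .
2: 521 -> 287 -> 386 -> 80
3: .
4: .
5: .
6: 258
7: 118 -> 694
8: .

4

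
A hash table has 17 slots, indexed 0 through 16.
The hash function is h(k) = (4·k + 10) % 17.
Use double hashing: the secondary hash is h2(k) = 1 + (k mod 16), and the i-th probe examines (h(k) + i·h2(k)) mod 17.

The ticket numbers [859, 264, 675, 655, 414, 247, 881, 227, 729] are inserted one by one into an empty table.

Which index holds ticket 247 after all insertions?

3

Insert 859: h=12, slot 12 empty → index 12.
Insert 264: h=12, h2=9, slot 12 occupied → index 4.
Insert 675: h=7, slot 7 empty → index 7.
Insert 655: h=12, h2=16, slot 12 occupied → index 11.
Insert 414: h=0, slot 0 empty → index 0.
Insert 247: h=12, h2=8, slot 12 occupied → index 3.
Insert 881: h=15, slot 15 empty → index 15.
Insert 227: h=0, h2=4, slots 0,4 occupied → index 8.
Insert 729: h=2, slot 2 empty → index 2.
Table: [414, _, 729, 247, 264, _, _, 675, 227, _, _, 655, 859, _, _, 881, _]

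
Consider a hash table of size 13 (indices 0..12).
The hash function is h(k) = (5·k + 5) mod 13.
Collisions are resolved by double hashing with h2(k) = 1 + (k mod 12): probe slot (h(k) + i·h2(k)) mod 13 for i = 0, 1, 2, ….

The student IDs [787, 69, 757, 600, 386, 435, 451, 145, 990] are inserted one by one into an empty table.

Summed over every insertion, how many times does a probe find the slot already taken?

4

787 hashes to 1; slot 1 is free → place at 1.
69 hashes to 12; slot 12 is free → place at 12.
757 hashes to 7; slot 7 is free → place at 7.
600 hashes to 2; slot 2 is free → place at 2.
386 hashes to 11; slot 11 is free → place at 11.
435 hashes to 9; slot 9 is free → place at 9.
451 hashes to 11, h2=8; 11 taken → place at 6.
145 hashes to 2, h2=2; 2 taken → place at 4.
990 hashes to 2, h2=7; 2,9 taken → place at 3.
Table: [_, 787, 600, 990, 145, _, 451, 757, _, 435, _, 386, 69]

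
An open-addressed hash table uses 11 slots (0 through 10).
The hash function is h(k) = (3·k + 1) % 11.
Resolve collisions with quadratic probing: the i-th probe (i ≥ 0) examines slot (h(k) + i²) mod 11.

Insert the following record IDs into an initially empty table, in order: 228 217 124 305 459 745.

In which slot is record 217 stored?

4

Insert 228: h=3, slot 3 empty => index 3.
Insert 217: h=3, slot 3 occupied => index 4.
Insert 124: h=10, slot 10 empty => index 10.
Insert 305: h=3, slots 3,4 occupied => index 7.
Insert 459: h=3, slots 3,4,7 occupied => index 1.
Insert 745: h=3, slots 3,4,7,1 occupied => index 8.
Table: [_, 459, _, 228, 217, _, _, 305, 745, _, 124]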